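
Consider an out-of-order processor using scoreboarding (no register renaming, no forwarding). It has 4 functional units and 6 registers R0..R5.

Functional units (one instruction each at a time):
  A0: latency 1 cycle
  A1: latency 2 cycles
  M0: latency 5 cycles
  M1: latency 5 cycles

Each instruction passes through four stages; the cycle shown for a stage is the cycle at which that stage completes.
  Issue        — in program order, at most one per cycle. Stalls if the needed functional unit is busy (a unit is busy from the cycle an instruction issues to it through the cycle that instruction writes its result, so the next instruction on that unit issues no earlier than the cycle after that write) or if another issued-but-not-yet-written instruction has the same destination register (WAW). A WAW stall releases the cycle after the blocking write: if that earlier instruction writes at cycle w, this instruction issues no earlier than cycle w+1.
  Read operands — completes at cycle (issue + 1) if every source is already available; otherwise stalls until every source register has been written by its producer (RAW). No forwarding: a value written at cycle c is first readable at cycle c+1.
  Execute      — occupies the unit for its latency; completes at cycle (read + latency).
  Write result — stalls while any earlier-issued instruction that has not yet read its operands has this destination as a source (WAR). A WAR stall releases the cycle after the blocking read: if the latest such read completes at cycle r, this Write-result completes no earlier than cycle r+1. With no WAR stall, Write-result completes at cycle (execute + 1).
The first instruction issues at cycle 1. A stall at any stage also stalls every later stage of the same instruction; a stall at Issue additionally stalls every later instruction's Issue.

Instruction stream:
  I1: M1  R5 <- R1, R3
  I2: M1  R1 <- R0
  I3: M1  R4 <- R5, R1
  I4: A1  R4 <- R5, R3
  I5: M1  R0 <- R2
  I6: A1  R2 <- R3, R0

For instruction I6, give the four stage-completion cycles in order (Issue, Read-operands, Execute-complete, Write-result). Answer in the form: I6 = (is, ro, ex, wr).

I6 = (30, 34, 36, 37)

c1: I1→M1
c2: I1 RO
c7: I1 EX
c8: I1 WR R5
c9: I2→M1
c10: I2 RO
c15: I2 EX
c16: I2 WR R1
c17: I3→M1
c18: I3 RO
c23: I3 EX
c24: I3 WR R4
c25: I4→A1
c26: I4 RO; I5→M1
c27: I5 RO
c28: I4 EX
c29: I4 WR R4
c30: I6→A1
c32: I5 EX
c33: I5 WR R0
c34: I6 RO
c36: I6 EX
c37: I6 WR R2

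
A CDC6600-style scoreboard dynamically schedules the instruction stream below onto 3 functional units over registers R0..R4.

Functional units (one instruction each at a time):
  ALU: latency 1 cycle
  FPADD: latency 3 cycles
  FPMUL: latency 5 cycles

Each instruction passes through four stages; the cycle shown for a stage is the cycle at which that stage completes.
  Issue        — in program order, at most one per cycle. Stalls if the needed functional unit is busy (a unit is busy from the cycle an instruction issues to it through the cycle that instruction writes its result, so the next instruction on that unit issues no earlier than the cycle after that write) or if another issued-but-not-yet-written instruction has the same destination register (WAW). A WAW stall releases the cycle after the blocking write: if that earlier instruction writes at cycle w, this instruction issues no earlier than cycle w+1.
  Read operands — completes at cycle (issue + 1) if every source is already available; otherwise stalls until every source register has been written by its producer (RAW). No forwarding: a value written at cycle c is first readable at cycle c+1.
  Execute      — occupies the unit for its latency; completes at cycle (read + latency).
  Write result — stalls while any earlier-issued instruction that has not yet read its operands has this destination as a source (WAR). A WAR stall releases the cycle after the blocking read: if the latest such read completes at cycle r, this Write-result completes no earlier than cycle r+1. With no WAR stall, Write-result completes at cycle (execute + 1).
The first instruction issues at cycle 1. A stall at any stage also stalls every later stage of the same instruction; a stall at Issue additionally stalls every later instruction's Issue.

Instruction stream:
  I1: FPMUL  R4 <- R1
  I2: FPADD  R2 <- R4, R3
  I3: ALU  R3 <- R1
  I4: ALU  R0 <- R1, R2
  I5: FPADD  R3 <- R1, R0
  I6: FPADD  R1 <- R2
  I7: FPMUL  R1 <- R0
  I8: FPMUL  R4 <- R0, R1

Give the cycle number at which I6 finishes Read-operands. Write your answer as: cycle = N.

cycle = 23

t=1  I1 dispatched to FPMUL
t=2  I1 operands ready, I2 dispatched to FPADD
t=3  I3 dispatched to ALU
t=4  I3 operands ready
t=5  I3 complete
t=7  I1 complete
t=8  R4←I1
t=9  I2 operands ready
t=10  R3←I3
t=11  I4 dispatched to ALU
t=12  I2 complete
t=13  R2←I2
t=14  I4 operands ready, I5 dispatched to FPADD
t=15  I4 complete
t=16  R0←I4
t=17  I5 operands ready
t=20  I5 complete
t=21  R3←I5
t=22  I6 dispatched to FPADD
t=23  I6 operands ready
t=26  I6 complete
t=27  R1←I6
t=28  I7 dispatched to FPMUL
t=29  I7 operands ready
t=34  I7 complete
t=35  R1←I7
t=36  I8 dispatched to FPMUL
t=37  I8 operands ready
t=42  I8 complete
t=43  R4←I8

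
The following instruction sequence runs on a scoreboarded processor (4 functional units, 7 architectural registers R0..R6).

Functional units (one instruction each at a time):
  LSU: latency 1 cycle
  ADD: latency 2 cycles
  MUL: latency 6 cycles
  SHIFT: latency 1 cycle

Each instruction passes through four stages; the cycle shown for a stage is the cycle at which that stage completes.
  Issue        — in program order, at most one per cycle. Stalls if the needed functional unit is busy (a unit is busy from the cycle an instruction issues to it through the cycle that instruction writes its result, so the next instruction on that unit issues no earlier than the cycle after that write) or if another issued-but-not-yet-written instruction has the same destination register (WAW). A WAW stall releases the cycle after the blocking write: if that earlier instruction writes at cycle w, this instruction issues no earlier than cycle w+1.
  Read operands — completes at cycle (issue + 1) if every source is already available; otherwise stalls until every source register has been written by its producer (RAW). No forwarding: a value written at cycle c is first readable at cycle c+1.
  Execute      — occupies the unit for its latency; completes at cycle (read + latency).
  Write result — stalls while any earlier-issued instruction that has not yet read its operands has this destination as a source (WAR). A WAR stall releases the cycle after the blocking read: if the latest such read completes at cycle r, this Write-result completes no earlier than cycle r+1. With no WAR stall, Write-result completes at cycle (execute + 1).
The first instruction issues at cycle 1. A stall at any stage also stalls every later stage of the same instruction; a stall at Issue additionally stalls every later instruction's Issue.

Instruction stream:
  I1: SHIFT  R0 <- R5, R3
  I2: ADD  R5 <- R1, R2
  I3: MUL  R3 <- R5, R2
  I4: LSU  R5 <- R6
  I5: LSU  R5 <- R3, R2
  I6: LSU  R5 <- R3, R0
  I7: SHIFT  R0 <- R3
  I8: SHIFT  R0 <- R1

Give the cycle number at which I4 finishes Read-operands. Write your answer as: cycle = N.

  I1 | 1 | 2 | 3 | 4
  I2 | 2 | 3 | 5 | 6
  I3 | 3 | 7 | 13 | 14   RAW R5: wait I2 write@6
  I4 | 7 | 8 | 9 | 10   WAW R5: wait I2 write@6
  I5 | 11 | 15 | 16 | 17   struct: LSU busy until I4 writes@10 · RAW R3: wait I3 write@14
  I6 | 18 | 19 | 20 | 21   struct: LSU busy until I5 writes@17
  I7 | 19 | 20 | 21 | 22
  I8 | 23 | 24 | 25 | 26   struct: SHIFT busy until I7 writes@22

cycle = 8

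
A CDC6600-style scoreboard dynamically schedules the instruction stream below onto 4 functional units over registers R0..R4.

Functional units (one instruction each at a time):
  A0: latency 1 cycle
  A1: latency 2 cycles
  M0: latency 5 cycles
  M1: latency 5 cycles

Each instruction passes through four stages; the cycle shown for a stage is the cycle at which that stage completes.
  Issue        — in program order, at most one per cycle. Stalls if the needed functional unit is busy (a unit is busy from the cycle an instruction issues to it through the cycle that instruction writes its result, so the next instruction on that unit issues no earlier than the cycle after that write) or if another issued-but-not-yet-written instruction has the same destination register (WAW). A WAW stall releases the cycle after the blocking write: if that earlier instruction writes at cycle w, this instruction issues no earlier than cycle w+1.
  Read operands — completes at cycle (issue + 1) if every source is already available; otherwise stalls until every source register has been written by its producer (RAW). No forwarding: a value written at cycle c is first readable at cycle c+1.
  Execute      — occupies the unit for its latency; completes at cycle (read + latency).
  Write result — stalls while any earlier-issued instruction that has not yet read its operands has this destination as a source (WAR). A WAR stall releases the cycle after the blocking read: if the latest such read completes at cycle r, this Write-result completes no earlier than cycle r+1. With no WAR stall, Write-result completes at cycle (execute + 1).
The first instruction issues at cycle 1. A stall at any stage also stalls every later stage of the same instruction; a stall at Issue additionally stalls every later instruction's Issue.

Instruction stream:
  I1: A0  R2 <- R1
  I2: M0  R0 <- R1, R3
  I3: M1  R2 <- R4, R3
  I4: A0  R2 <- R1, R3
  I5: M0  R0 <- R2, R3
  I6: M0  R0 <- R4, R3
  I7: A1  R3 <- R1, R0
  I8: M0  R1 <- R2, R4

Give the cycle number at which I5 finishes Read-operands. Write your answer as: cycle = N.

I1: IS=1 RO=2 EX=3 WR=4
I2: IS=2 RO=3 EX=8 WR=9
I3: IS=5 RO=6 EX=11 WR=12  [WAW R2: wait I1 write@4]
I4: IS=13 RO=14 EX=15 WR=16  [WAW R2: wait I3 write@12]
I5: IS=14 RO=17 EX=22 WR=23  [RAW R2: wait I4 write@16]
I6: IS=24 RO=25 EX=30 WR=31  [struct: M0 busy until I5 writes@23]
I7: IS=25 RO=32 EX=34 WR=35  [RAW R0: wait I6 write@31]
I8: IS=32 RO=33 EX=38 WR=39  [struct: M0 busy until I6 writes@31]

cycle = 17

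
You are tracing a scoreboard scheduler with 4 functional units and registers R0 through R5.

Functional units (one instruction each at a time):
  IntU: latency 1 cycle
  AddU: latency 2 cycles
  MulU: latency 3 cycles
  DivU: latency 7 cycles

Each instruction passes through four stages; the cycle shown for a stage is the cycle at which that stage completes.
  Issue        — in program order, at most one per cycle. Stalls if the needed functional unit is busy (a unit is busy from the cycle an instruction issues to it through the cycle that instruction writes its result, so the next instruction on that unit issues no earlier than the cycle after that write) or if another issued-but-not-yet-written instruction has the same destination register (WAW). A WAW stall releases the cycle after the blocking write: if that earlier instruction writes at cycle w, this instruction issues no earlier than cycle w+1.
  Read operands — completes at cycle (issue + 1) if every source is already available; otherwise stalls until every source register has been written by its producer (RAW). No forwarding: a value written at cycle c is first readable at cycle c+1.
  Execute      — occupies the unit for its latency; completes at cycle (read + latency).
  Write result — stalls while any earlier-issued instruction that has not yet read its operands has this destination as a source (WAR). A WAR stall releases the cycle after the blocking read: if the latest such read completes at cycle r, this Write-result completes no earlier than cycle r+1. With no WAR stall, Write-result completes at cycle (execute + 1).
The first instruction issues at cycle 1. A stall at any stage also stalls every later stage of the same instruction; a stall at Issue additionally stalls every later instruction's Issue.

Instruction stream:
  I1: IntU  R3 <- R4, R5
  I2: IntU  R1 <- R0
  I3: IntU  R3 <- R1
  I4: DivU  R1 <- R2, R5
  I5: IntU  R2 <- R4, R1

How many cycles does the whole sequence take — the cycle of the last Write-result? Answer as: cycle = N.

t=1  issue I1 (IntU)
t=2  I1 read-ops
t=3  I1 finished on IntU
t=4  I1→R3
t=5  issue I2 (IntU)
t=6  I2 read-ops
t=7  I2 finished on IntU
t=8  I2→R1
t=9  issue I3 (IntU)
t=10  I3 read-ops, issue I4 (DivU)
t=11  I3 finished on IntU, I4 read-ops
t=12  I3→R3
t=13  issue I5 (IntU)
t=18  I4 finished on DivU
t=19  I4→R1
t=20  I5 read-ops
t=21  I5 finished on IntU
t=22  I5→R2

cycle = 22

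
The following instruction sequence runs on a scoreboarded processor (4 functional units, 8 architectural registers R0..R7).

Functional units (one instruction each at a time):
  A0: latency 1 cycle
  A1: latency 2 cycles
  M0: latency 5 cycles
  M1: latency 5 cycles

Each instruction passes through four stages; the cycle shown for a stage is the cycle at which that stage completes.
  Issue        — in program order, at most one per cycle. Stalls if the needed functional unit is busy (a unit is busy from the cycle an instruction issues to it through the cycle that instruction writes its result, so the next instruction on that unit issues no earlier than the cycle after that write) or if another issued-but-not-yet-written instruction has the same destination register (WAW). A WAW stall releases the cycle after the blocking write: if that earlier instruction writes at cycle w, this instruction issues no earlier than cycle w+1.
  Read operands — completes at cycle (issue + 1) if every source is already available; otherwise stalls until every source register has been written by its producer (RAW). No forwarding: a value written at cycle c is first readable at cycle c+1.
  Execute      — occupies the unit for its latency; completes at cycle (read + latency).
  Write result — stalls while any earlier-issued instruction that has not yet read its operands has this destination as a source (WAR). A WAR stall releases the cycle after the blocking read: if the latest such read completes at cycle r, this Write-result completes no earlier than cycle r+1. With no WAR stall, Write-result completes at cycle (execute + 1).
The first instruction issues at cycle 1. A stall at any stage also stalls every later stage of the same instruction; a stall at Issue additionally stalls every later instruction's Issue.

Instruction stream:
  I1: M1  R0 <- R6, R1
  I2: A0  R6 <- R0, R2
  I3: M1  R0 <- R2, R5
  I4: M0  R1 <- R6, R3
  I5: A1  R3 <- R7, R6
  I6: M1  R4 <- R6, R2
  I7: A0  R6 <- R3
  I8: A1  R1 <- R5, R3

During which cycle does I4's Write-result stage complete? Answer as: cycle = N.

cycle = 18

[1] I1 dispatched to M1
[2] I1 operands ready · I2 dispatched to A0
[7] I1 complete
[8] R0←I1
[9] I2 operands ready · I3 dispatched to M1
[10] I2 complete · I3 operands ready · I4 dispatched to M0
[11] R6←I2 · I5 dispatched to A1
[12] I4 operands ready · I5 operands ready
[14] I5 complete
[15] I3 complete · R3←I5
[16] R0←I3
[17] I4 complete · I6 dispatched to M1
[18] R1←I4 · I6 operands ready · I7 dispatched to A0
[19] I7 operands ready · I8 dispatched to A1
[20] I7 complete · I8 operands ready
[21] R6←I7
[22] I8 complete
[23] I6 complete · R1←I8
[24] R4←I6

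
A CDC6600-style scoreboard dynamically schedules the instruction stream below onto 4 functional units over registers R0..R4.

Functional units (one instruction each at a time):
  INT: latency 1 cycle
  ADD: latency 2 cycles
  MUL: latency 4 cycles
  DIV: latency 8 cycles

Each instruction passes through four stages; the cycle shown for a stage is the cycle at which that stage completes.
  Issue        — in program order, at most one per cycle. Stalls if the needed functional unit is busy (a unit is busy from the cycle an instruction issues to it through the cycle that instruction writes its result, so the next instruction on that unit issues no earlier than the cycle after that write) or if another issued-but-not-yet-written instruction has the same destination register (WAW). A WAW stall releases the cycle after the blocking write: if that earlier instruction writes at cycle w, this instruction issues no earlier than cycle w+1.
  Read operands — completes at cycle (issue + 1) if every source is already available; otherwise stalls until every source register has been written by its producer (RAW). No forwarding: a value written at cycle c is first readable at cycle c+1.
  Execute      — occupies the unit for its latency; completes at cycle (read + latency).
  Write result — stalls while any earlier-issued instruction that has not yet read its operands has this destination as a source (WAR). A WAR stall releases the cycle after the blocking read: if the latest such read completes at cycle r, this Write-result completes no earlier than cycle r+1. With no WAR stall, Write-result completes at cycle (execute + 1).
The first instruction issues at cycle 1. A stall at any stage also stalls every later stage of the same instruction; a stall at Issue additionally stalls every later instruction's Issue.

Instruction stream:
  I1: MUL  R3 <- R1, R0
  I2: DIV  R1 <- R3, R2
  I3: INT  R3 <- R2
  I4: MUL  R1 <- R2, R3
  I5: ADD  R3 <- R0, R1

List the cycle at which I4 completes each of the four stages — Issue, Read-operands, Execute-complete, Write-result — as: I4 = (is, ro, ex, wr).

1) issue 1, read 2, done 6, write 7
2) issue 2, read 8, done 16, write 17  <RAW R3: wait I1 write@7>
3) issue 8, read 9, done 10, write 11  <WAW R3: wait I1 write@7>
4) issue 18, read 19, done 23, write 24  <WAW R1: wait I2 write@17>
5) issue 19, read 25, done 27, write 28  <RAW R1: wait I4 write@24>

I4 = (18, 19, 23, 24)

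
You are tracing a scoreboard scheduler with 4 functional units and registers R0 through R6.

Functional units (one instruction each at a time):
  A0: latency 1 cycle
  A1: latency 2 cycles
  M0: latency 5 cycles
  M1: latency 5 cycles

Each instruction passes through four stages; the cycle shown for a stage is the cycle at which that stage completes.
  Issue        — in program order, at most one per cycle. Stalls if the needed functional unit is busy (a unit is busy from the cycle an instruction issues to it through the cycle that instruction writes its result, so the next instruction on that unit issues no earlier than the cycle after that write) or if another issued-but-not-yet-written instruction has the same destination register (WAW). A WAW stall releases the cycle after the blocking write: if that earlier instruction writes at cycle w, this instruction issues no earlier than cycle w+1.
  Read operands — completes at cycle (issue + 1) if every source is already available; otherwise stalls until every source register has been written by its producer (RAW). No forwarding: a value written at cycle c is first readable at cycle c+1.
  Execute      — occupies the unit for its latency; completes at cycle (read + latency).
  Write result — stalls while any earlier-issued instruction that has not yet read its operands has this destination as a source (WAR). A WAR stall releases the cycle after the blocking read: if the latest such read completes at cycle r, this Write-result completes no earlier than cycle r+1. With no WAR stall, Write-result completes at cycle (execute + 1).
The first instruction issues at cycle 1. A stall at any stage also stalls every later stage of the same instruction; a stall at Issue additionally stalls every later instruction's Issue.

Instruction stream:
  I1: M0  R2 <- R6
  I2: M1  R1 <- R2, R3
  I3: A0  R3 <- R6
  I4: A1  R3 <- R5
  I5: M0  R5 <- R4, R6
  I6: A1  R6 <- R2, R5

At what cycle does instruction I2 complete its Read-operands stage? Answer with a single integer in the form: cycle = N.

cycle = 9

I1 -> (1, 2, 7, 8)
I2 -> (2, 9, 14, 15)  // RAW R2: wait I1 write@8
I3 -> (3, 4, 5, 10)  // WAR R3: wait I2 read@9
I4 -> (11, 12, 14, 15)  // WAW R3: wait I3 write@10
I5 -> (12, 13, 18, 19)
I6 -> (16, 20, 22, 23)  // struct: A1 busy until I4 writes@15, RAW R5: wait I5 write@19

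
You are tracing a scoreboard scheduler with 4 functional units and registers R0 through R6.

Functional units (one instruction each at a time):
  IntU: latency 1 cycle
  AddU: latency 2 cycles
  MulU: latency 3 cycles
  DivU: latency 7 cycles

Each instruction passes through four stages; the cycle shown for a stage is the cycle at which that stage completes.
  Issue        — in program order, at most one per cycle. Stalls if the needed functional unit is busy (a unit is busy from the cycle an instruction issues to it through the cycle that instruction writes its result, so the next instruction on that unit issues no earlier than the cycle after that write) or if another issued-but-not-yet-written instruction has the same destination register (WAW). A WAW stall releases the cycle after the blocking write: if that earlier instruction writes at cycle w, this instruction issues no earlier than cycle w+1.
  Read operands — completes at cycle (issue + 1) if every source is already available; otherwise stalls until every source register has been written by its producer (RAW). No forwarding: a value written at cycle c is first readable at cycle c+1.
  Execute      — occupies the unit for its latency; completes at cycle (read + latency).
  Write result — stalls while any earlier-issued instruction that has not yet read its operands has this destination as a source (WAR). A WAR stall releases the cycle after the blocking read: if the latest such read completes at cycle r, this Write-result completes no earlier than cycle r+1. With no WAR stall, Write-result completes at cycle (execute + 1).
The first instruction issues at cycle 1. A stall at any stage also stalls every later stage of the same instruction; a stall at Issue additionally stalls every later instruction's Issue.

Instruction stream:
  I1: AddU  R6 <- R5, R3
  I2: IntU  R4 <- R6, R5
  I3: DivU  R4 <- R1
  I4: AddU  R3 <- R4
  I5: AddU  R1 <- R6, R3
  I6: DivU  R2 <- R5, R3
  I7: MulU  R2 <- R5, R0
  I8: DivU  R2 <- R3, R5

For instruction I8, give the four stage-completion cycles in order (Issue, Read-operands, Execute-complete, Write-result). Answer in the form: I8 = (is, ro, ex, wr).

I8 = (40, 41, 48, 49)

I1: IS=1 RO=2 EX=4 WR=5
I2: IS=2 RO=6 EX=7 WR=8  [RAW R6: wait I1 write@5]
I3: IS=9 RO=10 EX=17 WR=18  [WAW R4: wait I2 write@8]
I4: IS=10 RO=19 EX=21 WR=22  [RAW R4: wait I3 write@18]
I5: IS=23 RO=24 EX=26 WR=27  [struct: AddU busy until I4 writes@22]
I6: IS=24 RO=25 EX=32 WR=33
I7: IS=34 RO=35 EX=38 WR=39  [WAW R2: wait I6 write@33]
I8: IS=40 RO=41 EX=48 WR=49  [WAW R2: wait I7 write@39]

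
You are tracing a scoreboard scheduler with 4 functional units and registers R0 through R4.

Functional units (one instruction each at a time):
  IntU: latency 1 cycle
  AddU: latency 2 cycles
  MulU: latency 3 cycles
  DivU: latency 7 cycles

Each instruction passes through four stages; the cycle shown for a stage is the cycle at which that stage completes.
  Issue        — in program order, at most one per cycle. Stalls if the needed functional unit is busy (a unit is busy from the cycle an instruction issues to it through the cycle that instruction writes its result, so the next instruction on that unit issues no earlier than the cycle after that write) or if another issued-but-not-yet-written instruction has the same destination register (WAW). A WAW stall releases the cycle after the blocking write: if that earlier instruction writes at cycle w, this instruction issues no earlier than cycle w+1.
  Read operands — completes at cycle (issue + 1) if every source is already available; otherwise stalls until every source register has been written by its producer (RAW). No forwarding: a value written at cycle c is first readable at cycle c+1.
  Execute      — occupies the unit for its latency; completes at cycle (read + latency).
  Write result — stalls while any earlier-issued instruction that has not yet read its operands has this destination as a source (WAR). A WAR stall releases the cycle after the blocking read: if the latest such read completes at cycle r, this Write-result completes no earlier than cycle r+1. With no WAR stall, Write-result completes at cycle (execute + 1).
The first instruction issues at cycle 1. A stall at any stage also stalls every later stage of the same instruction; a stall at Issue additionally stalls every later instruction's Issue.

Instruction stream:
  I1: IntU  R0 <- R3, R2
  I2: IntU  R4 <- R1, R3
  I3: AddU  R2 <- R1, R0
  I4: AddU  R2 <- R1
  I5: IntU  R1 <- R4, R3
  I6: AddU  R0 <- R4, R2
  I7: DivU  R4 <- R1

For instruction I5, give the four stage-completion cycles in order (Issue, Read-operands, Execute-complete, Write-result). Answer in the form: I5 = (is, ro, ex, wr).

I1 -> (1, 2, 3, 4)
I2 -> (5, 6, 7, 8)  // struct: IntU busy until I1 writes@4
I3 -> (6, 7, 9, 10)
I4 -> (11, 12, 14, 15)  // struct: AddU busy until I3 writes@10
I5 -> (12, 13, 14, 15)
I6 -> (16, 17, 19, 20)  // struct: AddU busy until I4 writes@15
I7 -> (17, 18, 25, 26)

I5 = (12, 13, 14, 15)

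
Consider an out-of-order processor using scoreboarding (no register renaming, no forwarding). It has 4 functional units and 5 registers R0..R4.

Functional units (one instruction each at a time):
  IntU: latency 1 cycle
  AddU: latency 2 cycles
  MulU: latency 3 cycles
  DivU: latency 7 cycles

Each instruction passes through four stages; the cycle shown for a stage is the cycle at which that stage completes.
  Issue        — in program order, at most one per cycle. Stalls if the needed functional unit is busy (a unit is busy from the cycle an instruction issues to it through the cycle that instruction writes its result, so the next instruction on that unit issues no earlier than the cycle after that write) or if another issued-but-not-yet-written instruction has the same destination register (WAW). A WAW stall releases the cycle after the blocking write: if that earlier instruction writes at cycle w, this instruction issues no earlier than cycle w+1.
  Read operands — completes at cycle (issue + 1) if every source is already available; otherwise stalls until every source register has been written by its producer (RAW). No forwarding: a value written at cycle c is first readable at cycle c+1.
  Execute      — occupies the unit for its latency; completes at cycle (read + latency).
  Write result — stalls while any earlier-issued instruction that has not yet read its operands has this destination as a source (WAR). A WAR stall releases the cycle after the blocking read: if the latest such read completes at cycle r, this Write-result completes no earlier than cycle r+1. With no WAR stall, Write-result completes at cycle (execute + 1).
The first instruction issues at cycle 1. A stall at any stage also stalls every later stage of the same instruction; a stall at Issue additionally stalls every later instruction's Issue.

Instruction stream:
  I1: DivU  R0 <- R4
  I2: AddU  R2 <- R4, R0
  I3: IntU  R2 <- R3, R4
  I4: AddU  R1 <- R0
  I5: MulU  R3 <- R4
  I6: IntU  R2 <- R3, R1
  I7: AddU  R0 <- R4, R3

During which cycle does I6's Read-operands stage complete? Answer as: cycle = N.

cycle = 23

t=1  I1 dispatched to DivU
t=2  I1 operands ready | I2 dispatched to AddU
t=9  I1 complete
t=10  R0←I1
t=11  I2 operands ready
t=13  I2 complete
t=14  R2←I2
t=15  I3 dispatched to IntU
t=16  I3 operands ready | I4 dispatched to AddU
t=17  I3 complete | I4 operands ready | I5 dispatched to MulU
t=18  R2←I3 | I5 operands ready
t=19  I4 complete | I6 dispatched to IntU
t=20  R1←I4
t=21  I5 complete | I7 dispatched to AddU
t=22  R3←I5
t=23  I6 operands ready | I7 operands ready
t=24  I6 complete
t=25  R2←I6 | I7 complete
t=26  R0←I7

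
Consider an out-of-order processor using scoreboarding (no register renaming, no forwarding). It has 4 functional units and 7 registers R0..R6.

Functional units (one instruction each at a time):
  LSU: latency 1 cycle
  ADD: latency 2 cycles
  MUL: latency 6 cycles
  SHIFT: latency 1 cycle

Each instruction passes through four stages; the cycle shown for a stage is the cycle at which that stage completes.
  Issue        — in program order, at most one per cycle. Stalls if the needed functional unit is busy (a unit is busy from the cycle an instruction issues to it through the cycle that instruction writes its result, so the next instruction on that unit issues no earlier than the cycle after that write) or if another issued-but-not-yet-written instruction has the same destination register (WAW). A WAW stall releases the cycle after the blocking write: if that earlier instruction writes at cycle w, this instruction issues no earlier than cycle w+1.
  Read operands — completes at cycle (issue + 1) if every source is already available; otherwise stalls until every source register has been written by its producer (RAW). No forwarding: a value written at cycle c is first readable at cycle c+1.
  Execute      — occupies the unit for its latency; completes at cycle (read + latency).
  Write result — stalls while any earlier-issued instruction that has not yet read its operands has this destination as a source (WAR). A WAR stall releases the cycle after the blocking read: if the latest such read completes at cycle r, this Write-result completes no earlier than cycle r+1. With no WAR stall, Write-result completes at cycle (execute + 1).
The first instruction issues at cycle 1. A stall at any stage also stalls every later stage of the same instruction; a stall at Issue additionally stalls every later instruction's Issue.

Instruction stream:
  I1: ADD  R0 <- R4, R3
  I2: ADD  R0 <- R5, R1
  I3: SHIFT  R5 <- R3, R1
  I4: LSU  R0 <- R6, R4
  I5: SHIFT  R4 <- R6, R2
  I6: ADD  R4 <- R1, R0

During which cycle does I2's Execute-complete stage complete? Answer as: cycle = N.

I1  is:1  ro:2  ex:4  wr:5
I2  is:6  ro:7  ex:9  wr:10  — struct: ADD busy until I1 writes@5
I3  is:7  ro:8  ex:9  wr:10
I4  is:11  ro:12  ex:13  wr:14  — WAW R0: wait I2 write@10
I5  is:12  ro:13  ex:14  wr:15
I6  is:16  ro:17  ex:19  wr:20  — WAW R4: wait I5 write@15

cycle = 9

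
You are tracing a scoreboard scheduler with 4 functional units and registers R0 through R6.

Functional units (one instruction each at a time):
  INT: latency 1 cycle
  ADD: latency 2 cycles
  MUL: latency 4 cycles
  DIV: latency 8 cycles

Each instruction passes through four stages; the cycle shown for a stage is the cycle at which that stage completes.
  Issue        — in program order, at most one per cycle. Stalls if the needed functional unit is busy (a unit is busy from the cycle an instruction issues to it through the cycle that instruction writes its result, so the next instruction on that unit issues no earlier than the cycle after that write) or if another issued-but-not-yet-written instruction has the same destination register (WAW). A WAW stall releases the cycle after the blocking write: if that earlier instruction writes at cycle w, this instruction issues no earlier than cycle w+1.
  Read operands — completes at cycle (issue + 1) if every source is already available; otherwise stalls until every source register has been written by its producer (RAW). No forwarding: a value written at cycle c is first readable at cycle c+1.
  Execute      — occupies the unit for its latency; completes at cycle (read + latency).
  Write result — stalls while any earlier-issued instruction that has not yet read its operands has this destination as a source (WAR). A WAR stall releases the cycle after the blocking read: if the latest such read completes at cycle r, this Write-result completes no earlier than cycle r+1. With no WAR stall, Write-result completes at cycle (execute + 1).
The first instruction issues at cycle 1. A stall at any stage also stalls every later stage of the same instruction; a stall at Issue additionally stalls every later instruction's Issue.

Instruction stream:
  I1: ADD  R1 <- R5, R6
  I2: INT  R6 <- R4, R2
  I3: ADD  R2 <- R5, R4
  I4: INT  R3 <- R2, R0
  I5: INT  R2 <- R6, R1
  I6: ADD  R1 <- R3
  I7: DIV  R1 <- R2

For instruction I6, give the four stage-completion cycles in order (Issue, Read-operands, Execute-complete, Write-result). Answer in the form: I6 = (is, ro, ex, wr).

c1: I1 dispatched to ADD
c2: I1 operands ready · I2 dispatched to INT
c3: I2 operands ready
c4: I1 complete · I2 complete
c5: R1←I1 · R6←I2
c6: I3 dispatched to ADD
c7: I3 operands ready · I4 dispatched to INT
c9: I3 complete
c10: R2←I3
c11: I4 operands ready
c12: I4 complete
c13: R3←I4
c14: I5 dispatched to INT
c15: I5 operands ready · I6 dispatched to ADD
c16: I5 complete · I6 operands ready
c17: R2←I5
c18: I6 complete
c19: R1←I6
c20: I7 dispatched to DIV
c21: I7 operands ready
c29: I7 complete
c30: R1←I7

I6 = (15, 16, 18, 19)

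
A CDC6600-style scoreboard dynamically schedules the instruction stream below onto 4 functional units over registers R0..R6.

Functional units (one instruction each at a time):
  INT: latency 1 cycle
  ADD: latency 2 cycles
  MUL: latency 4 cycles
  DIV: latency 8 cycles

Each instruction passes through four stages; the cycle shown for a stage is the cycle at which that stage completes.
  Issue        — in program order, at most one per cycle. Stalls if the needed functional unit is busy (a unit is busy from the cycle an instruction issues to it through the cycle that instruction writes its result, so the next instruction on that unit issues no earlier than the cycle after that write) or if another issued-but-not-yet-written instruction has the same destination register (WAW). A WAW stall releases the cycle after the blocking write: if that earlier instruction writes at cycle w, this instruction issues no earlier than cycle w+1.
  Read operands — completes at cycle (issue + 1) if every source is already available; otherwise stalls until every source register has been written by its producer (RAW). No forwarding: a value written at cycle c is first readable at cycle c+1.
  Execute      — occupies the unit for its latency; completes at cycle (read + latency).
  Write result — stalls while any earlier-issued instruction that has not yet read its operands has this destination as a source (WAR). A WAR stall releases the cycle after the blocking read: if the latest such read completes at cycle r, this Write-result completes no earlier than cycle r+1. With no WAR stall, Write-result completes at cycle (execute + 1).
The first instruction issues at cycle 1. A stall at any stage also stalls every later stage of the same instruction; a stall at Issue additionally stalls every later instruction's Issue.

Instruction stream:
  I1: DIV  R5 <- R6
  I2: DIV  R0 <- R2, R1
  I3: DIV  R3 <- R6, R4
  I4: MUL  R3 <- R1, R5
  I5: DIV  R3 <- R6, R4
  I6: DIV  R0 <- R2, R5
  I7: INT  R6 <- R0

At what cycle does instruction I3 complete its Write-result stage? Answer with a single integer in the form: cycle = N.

cycle = 33

c1: issue I1 (DIV)
c2: I1 read-ops
c10: I1 finished on DIV
c11: I1→R5
c12: issue I2 (DIV)
c13: I2 read-ops
c21: I2 finished on DIV
c22: I2→R0
c23: issue I3 (DIV)
c24: I3 read-ops
c32: I3 finished on DIV
c33: I3→R3
c34: issue I4 (MUL)
c35: I4 read-ops
c39: I4 finished on MUL
c40: I4→R3
c41: issue I5 (DIV)
c42: I5 read-ops
c50: I5 finished on DIV
c51: I5→R3
c52: issue I6 (DIV)
c53: I6 read-ops | issue I7 (INT)
c61: I6 finished on DIV
c62: I6→R0
c63: I7 read-ops
c64: I7 finished on INT
c65: I7→R6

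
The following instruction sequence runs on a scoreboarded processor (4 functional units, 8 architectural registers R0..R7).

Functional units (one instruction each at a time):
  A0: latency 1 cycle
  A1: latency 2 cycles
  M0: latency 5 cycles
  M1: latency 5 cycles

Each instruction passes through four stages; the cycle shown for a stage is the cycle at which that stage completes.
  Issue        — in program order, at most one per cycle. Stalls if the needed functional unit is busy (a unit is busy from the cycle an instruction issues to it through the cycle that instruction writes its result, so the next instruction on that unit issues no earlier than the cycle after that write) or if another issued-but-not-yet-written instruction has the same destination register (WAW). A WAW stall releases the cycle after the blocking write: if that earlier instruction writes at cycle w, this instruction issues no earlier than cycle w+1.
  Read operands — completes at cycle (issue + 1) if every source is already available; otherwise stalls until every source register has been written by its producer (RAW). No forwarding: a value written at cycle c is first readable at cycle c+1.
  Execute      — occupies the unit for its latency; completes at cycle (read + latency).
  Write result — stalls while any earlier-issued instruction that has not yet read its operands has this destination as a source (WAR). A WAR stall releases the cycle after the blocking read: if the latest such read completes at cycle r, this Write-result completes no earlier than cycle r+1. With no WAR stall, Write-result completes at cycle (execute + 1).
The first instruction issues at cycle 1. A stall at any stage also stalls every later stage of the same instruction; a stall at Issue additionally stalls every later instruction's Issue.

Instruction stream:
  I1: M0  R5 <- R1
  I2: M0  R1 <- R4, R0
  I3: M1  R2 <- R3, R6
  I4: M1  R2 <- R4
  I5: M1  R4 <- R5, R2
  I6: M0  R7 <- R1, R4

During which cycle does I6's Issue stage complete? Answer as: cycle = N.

cycle = 27

I1: IS=1 RO=2 EX=7 WR=8
I2: IS=9 RO=10 EX=15 WR=16  [struct: M0 busy until I1 writes@8]
I3: IS=10 RO=11 EX=16 WR=17
I4: IS=18 RO=19 EX=24 WR=25  [struct: M1 busy until I3 writes@17]
I5: IS=26 RO=27 EX=32 WR=33  [struct: M1 busy until I4 writes@25]
I6: IS=27 RO=34 EX=39 WR=40  [RAW R4: wait I5 write@33]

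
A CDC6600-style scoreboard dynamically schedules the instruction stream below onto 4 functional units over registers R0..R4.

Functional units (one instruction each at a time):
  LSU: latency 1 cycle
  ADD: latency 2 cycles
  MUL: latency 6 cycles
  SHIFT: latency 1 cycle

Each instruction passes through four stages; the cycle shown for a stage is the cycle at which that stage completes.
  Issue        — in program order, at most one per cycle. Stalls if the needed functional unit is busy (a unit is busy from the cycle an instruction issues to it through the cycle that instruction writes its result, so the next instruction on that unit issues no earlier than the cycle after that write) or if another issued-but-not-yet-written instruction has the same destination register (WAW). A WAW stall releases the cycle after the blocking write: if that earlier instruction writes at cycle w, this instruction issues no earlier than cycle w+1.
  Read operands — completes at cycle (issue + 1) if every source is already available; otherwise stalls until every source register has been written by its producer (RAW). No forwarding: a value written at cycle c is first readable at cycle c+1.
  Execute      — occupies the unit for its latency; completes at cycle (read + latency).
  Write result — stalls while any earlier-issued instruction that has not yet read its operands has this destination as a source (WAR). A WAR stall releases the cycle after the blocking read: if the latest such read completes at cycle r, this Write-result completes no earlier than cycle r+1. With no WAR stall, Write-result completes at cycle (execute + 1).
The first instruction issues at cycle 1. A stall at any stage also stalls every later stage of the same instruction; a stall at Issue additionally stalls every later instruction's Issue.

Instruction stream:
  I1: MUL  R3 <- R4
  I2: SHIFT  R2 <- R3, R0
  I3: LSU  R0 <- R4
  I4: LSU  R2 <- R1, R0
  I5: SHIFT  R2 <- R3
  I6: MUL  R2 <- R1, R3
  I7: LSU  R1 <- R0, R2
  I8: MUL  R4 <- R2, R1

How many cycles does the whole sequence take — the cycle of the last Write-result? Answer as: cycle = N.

cycle = 40

c1: I1 dispatched to MUL
c2: I1 operands ready; I2 dispatched to SHIFT
c3: I3 dispatched to LSU
c4: I3 operands ready
c5: I3 complete
c8: I1 complete
c9: R3←I1
c10: I2 operands ready
c11: I2 complete; R0←I3
c12: R2←I2
c13: I4 dispatched to LSU
c14: I4 operands ready
c15: I4 complete
c16: R2←I4
c17: I5 dispatched to SHIFT
c18: I5 operands ready
c19: I5 complete
c20: R2←I5
c21: I6 dispatched to MUL
c22: I6 operands ready; I7 dispatched to LSU
c28: I6 complete
c29: R2←I6
c30: I7 operands ready; I8 dispatched to MUL
c31: I7 complete
c32: R1←I7
c33: I8 operands ready
c39: I8 complete
c40: R4←I8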